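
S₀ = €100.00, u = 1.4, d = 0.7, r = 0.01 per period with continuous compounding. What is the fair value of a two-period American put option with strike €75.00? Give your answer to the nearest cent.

€7.91

Risk-neutral probability p = (e^0.01 − 0.7)/(1.4 − 0.7) = 0.3101/0.7000 = 0.4429
Terminal stock prices: S_uu = 196, S_ud = 98, S_dd = 49
Terminal payoffs (K − S): max(-121, 0) = 0, max(-23, 0) = 0, max(26, 0) = 26
Node u (S = 140): continuation = e^(−0.01)·[0.4429·0.0000 + 0.5571·0.0000] = 0.0000; exercise value = 0.0000 ≤ continuation, so V_u = 0.0000
Node d (S = 70): continuation = e^(−0.01)·[0.4429·0.0000 + 0.5571·26.0000] = 14.3397; exercise value = 5.0000 ≤ continuation, so V_d = 14.3397
Node 0 (S = 100): continuation = e^(−0.01)·[0.4429·0.0000 + 0.5571·14.3397] = 7.9088; exercise value = 0.0000 ≤ continuation, so V_0 = 7.9088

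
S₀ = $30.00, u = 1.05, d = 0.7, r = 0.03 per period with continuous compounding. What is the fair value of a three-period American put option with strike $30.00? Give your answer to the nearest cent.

$1.19

Risk-neutral probability p = (e^0.03 − 0.7)/(1.05 − 0.7) = 0.3305/0.3500 = 0.9442
Terminal stock prices: S_uuu = 34.73, S_uud = 23.15, S_udd = 15.43, S_ddd = 10.29
Terminal payoffs (K − S): max(-4.729, 0) = 0, max(6.848, 0) = 6.848, max(14.57, 0) = 14.57, max(19.71, 0) = 19.71
Node uu (S = 33.08): continuation = e^(−0.03)·[0.9442·0.0000 + 0.0558·6.8475] = 0.3711; exercise value = 0.0000 ≤ continuation, so V_uu = 0.3711
Node ud (S = 22.05): continuation = e^(−0.03)·[0.9442·6.8475 + 0.0558·14.5650] = 7.0634; exercise value = 7.9500 > continuation, so V_ud = 7.9500 (exercise)
Node dd (S = 14.7): continuation = e^(−0.03)·[0.9442·14.5650 + 0.0558·19.7100] = 14.4134; exercise value = 15.3000 > continuation, so V_dd = 15.3000 (exercise)
Node u (S = 31.5): continuation = e^(−0.03)·[0.9442·0.3711 + 0.0558·7.9500] = 0.7709; exercise value = 0.0000 ≤ continuation, so V_u = 0.7709
Node d (S = 21): continuation = e^(−0.03)·[0.9442·7.9500 + 0.0558·15.3000] = 8.1134; exercise value = 9.0000 > continuation, so V_d = 9.0000 (exercise)
Node 0 (S = 30): continuation = e^(−0.03)·[0.9442·0.7709 + 0.0558·9.0000] = 1.1940; exercise value = 0.0000 ≤ continuation, so V_0 = 1.1940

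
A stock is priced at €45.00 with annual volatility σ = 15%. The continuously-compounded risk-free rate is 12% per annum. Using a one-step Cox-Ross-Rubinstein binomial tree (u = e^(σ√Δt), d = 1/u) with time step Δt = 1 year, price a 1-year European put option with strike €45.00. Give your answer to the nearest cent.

€0.63

CRR parameters: u = e^(σ√Δt) = e^(0.15·√1) = 1.1618, d = 1/u = 0.8607
Per-period rate: rΔt = 0.12·1 = 0.12, so R = e^0.12 = 1.1275
Risk-neutral probability p = (e^0.12 − 0.8607)/(1.1618 − 0.8607) = 0.2668/0.3011 = 0.8860
Terminal stock prices: S_u = 52.28, S_d = 38.73
Terminal payoffs (K − S): max(-7.283, 0) = 0, max(6.268, 0) = 6.268
Node 0 (S = 45): V_0 = e^(−0.12)·[0.8860·0.0000 + 0.1140·6.2681] = 0.6339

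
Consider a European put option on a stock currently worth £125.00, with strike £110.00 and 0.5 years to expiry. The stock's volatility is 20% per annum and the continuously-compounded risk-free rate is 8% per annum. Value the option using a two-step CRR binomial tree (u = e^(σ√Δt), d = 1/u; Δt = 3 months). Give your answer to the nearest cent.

£1.32

CRR parameters: u = e^(σ√Δt) = e^(0.2·√0.25) = 1.1052, d = 1/u = 0.9048
Per-period rate: rΔt = 0.08·0.25 = 0.02, so R = e^0.02 = 1.0202
Risk-neutral probability p = (e^0.02 − 0.9048)/(1.1052 − 0.9048) = 0.1154/0.2003 = 0.5759
Terminal stock prices: S_uu = 152.7, S_ud = 125, S_dd = 102.3
Terminal payoffs (K − S): max(-42.68, 0) = 0, max(-15, 0) = 0, max(7.659, 0) = 7.659
Node u (S = 138.1): V_u = e^(−0.02)·[0.5759·0.0000 + 0.4241·0.0000] = 0.0000
Node d (S = 113.1): V_d = e^(−0.02)·[0.5759·0.0000 + 0.4241·7.6587] = 3.1840
Node 0 (S = 125): V_0 = e^(−0.02)·[0.5759·0.0000 + 0.4241·3.1840] = 1.3237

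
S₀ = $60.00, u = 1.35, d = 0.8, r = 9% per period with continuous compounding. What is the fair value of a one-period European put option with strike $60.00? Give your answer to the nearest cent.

Risk-neutral probability p = (e^0.09 − 0.8)/(1.35 − 0.8) = 0.2942/0.5500 = 0.5349
Terminal stock prices: S_u = 81, S_d = 48
Terminal payoffs (K − S): max(-21, 0) = 0, max(12, 0) = 12
Node 0 (S = 60): V_0 = e^(−0.09)·[0.5349·0.0000 + 0.4651·12.0000] = 5.1012

$5.10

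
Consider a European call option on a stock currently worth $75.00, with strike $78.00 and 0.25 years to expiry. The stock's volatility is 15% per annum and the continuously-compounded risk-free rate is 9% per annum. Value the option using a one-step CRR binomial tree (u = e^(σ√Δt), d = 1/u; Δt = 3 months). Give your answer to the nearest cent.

$1.76

CRR parameters: u = e^(σ√Δt) = e^(0.15·√0.25) = 1.0779, d = 1/u = 0.9277
Per-period rate: rΔt = 0.09·0.25 = 0.0225, so R = e^0.0225 = 1.0228
Risk-neutral probability p = (e^0.0225 − 0.9277)/(1.0779 − 0.9277) = 0.0950/0.1501 = 0.6328
Terminal stock prices: S_u = 80.84, S_d = 69.58
Terminal payoffs (S − K): max(2.841, 0) = 2.841, max(-8.419, 0) = 0
Node 0 (S = 75): V_0 = e^(−0.0225)·[0.6328·2.8413 + 0.3672·0.0000] = 1.7580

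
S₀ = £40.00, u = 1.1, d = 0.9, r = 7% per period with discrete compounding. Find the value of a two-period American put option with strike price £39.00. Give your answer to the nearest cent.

Risk-neutral probability p = (1 + 0.07 − 0.9)/(1.1 − 0.9) = 0.1700/0.2000 = 0.8500
Terminal stock prices: S_uu = 48.4, S_ud = 39.6, S_dd = 32.4
Terminal payoffs (K − S): max(-9.4, 0) = 0, max(-0.6, 0) = 0, max(6.6, 0) = 6.6
Node u (S = 44): continuation = 1/1.07·[0.8500·0.0000 + 0.1500·0.0000] = 0.0000; exercise value = 0.0000 ≤ continuation, so V_u = 0.0000
Node d (S = 36): continuation = 1/1.07·[0.8500·0.0000 + 0.1500·6.6000] = 0.9252; exercise value = 3.0000 > continuation, so V_d = 3.0000 (exercise)
Node 0 (S = 40): continuation = 1/1.07·[0.8500·0.0000 + 0.1500·3.0000] = 0.4206; exercise value = 0.0000 ≤ continuation, so V_0 = 0.4206

£0.42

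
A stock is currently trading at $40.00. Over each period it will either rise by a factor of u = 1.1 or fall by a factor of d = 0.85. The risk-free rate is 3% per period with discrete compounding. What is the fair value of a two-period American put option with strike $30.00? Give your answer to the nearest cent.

Risk-neutral probability p = (1 + 0.03 − 0.85)/(1.1 − 0.85) = 0.1800/0.2500 = 0.7200
Terminal stock prices: S_uu = 48.4, S_ud = 37.4, S_dd = 28.9
Terminal payoffs (K − S): max(-18.4, 0) = 0, max(-7.4, 0) = 0, max(1.1, 0) = 1.1
Node u (S = 44): continuation = 1/1.03·[0.7200·0.0000 + 0.2800·0.0000] = 0.0000; exercise value = 0.0000 ≤ continuation, so V_u = 0.0000
Node d (S = 34): continuation = 1/1.03·[0.7200·0.0000 + 0.2800·1.1000] = 0.2990; exercise value = 0.0000 ≤ continuation, so V_d = 0.2990
Node 0 (S = 40): continuation = 1/1.03·[0.7200·0.0000 + 0.2800·0.2990] = 0.0813; exercise value = 0.0000 ≤ continuation, so V_0 = 0.0813

$0.08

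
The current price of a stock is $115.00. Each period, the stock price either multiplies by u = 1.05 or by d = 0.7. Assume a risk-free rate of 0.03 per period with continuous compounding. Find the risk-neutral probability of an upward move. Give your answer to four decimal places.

Risk-neutral probability p = (e^0.03 − 0.7)/(1.05 − 0.7) = 0.3305/0.3500 = 0.9442

p = 0.9442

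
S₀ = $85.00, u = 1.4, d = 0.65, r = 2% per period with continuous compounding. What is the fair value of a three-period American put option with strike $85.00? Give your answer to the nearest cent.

Risk-neutral probability p = (e^0.02 − 0.65)/(1.4 − 0.65) = 0.3702/0.7500 = 0.4936
Terminal stock prices: S_uuu = 233.2, S_uud = 108.3, S_udd = 50.28, S_ddd = 23.34
Terminal payoffs (K − S): max(-148.2, 0) = 0, max(-23.29, 0) = 0, max(34.72, 0) = 34.72, max(61.66, 0) = 61.66
Node uu (S = 166.6): continuation = e^(−0.02)·[0.4936·0.0000 + 0.5064·0.0000] = 0.0000; exercise value = 0.0000 ≤ continuation, so V_uu = 0.0000
Node ud (S = 77.35): continuation = e^(−0.02)·[0.4936·0.0000 + 0.5064·34.7225] = 17.2352; exercise value = 7.6500 ≤ continuation, so V_ud = 17.2352
Node dd (S = 35.91): continuation = e^(−0.02)·[0.4936·34.7225 + 0.5064·61.6569] = 47.4044; exercise value = 49.0875 > continuation, so V_dd = 49.0875 (exercise)
Node u (S = 119): continuation = e^(−0.02)·[0.4936·0.0000 + 0.5064·17.2352] = 8.5551; exercise value = 0.0000 ≤ continuation, so V_u = 8.5551
Node d (S = 55.25): continuation = e^(−0.02)·[0.4936·17.2352 + 0.5064·49.0875] = 32.7045; exercise value = 29.7500 ≤ continuation, so V_d = 32.7045
Node 0 (S = 85): continuation = e^(−0.02)·[0.4936·8.5551 + 0.5064·32.7045] = 20.3727; exercise value = 0.0000 ≤ continuation, so V_0 = 20.3727

$20.37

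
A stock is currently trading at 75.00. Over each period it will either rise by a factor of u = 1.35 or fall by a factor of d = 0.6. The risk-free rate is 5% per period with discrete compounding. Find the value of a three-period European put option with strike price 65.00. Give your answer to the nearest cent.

Risk-neutral probability p = (1 + 0.05 − 0.6)/(1.35 − 0.6) = 0.4500/0.7500 = 0.6000
Terminal stock prices: S_uuu = 184.5, S_uud = 82.01, S_udd = 36.45, S_ddd = 16.2
Terminal payoffs (K − S): max(-119.5, 0) = 0, max(-17.01, 0) = 0, max(28.55, 0) = 28.55, max(48.8, 0) = 48.8
Node uu (S = 136.7): V_uu = 1/1.05·[0.6000·0.0000 + 0.4000·0.0000] = 0.0000
Node ud (S = 60.75): V_ud = 1/1.05·[0.6000·0.0000 + 0.4000·28.5500] = 10.8762
Node dd (S = 27): V_dd = 1/1.05·[0.6000·28.5500 + 0.4000·48.8000] = 34.9048
Node u (S = 101.2): V_u = 1/1.05·[0.6000·0.0000 + 0.4000·10.8762] = 4.1433
Node d (S = 45): V_d = 1/1.05·[0.6000·10.8762 + 0.4000·34.9048] = 19.5120
Node 0 (S = 75): V_0 = 1/1.05·[0.6000·4.1433 + 0.4000·19.5120] = 9.8008

9.80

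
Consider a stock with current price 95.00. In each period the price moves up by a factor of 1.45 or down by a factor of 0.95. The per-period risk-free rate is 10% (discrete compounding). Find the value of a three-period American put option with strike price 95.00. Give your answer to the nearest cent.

3.75

Risk-neutral probability p = (1 + 0.1 − 0.95)/(1.45 − 0.95) = 0.1500/0.5000 = 0.3000
Terminal stock prices: S_uuu = 289.6, S_uud = 189.8, S_udd = 124.3, S_ddd = 81.45
Terminal payoffs (K − S): max(-194.6, 0) = 0, max(-94.75, 0) = 0, max(-29.32, 0) = 0, max(13.55, 0) = 13.55
Node uu (S = 199.7): continuation = 1/1.1·[0.3000·0.0000 + 0.7000·0.0000] = 0.0000; exercise value = 0.0000 ≤ continuation, so V_uu = 0.0000
Node ud (S = 130.9): continuation = 1/1.1·[0.3000·0.0000 + 0.7000·0.0000] = 0.0000; exercise value = 0.0000 ≤ continuation, so V_ud = 0.0000
Node dd (S = 85.74): continuation = 1/1.1·[0.3000·0.0000 + 0.7000·13.5494] = 8.6223; exercise value = 9.2625 > continuation, so V_dd = 9.2625 (exercise)
Node u (S = 137.8): continuation = 1/1.1·[0.3000·0.0000 + 0.7000·0.0000] = 0.0000; exercise value = 0.0000 ≤ continuation, so V_u = 0.0000
Node d (S = 90.25): continuation = 1/1.1·[0.3000·0.0000 + 0.7000·9.2625] = 5.8943; exercise value = 4.7500 ≤ continuation, so V_d = 5.8943
Node 0 (S = 95): continuation = 1/1.1·[0.3000·0.0000 + 0.7000·5.8943] = 3.7509; exercise value = 0.0000 ≤ continuation, so V_0 = 3.7509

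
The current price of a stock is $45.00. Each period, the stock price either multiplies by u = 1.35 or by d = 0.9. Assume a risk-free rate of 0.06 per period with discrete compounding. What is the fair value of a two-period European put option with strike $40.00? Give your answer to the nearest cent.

$1.31

Risk-neutral probability p = (1 + 0.06 − 0.9)/(1.35 − 0.9) = 0.1600/0.4500 = 0.3556
Terminal stock prices: S_uu = 82.01, S_ud = 54.68, S_dd = 36.45
Terminal payoffs (K − S): max(-42.01, 0) = 0, max(-14.68, 0) = 0, max(3.55, 0) = 3.55
Node u (S = 60.75): V_u = 1/1.06·[0.3556·0.0000 + 0.6444·0.0000] = 0.0000
Node d (S = 40.5): V_d = 1/1.06·[0.3556·0.0000 + 0.6444·3.5500] = 2.1583
Node 0 (S = 45): V_0 = 1/1.06·[0.3556·0.0000 + 0.6444·2.1583] = 1.3122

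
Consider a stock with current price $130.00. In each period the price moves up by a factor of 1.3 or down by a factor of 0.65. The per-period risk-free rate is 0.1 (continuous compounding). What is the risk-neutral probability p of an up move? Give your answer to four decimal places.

p = 0.7003

Risk-neutral probability p = (e^0.1 − 0.65)/(1.3 − 0.65) = 0.4552/0.6500 = 0.7003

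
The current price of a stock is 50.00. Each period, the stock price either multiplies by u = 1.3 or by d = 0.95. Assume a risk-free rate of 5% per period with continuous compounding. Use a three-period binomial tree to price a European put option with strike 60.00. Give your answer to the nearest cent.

5.80

Risk-neutral probability p = (e^0.05 − 0.95)/(1.3 − 0.95) = 0.1013/0.3500 = 0.2893
Terminal stock prices: S_uuu = 109.9, S_uud = 80.28, S_udd = 58.66, S_ddd = 42.87
Terminal payoffs (K − S): max(-49.85, 0) = 0, max(-20.28, 0) = 0, max(1.337, 0) = 1.337, max(17.13, 0) = 17.13
Node uu (S = 84.5): V_uu = e^(−0.05)·[0.2893·0.0000 + 0.7107·0.0000] = 0.0000
Node ud (S = 61.75): V_ud = e^(−0.05)·[0.2893·0.0000 + 0.7107·1.3375] = 0.9041
Node dd (S = 45.12): V_dd = e^(−0.05)·[0.2893·1.3375 + 0.7107·17.1313] = 11.9488
Node u (S = 65): V_u = e^(−0.05)·[0.2893·0.0000 + 0.7107·0.9041] = 0.6112
Node d (S = 47.5): V_d = e^(−0.05)·[0.2893·0.9041 + 0.7107·11.9488] = 8.3262
Node 0 (S = 50): V_0 = e^(−0.05)·[0.2893·0.6112 + 0.7107·8.3262] = 5.7967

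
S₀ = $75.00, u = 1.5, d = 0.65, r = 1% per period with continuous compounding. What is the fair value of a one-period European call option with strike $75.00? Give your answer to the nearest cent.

$15.73

Risk-neutral probability p = (e^0.01 − 0.65)/(1.5 − 0.65) = 0.3601/0.8500 = 0.4236
Terminal stock prices: S_u = 112.5, S_d = 48.75
Terminal payoffs (S − K): max(37.5, 0) = 37.5, max(-26.25, 0) = 0
Node 0 (S = 75): V_0 = e^(−0.01)·[0.4236·37.5000 + 0.5764·0.0000] = 15.7265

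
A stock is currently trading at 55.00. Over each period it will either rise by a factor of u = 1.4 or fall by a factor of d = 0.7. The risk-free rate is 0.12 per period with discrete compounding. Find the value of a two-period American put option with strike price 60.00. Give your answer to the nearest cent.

Risk-neutral probability p = (1 + 0.12 − 0.7)/(1.4 − 0.7) = 0.4200/0.7000 = 0.6000
Terminal stock prices: S_uu = 107.8, S_ud = 53.9, S_dd = 26.95
Terminal payoffs (K − S): max(-47.8, 0) = 0, max(6.1, 0) = 6.1, max(33.05, 0) = 33.05
Node u (S = 77): continuation = 1/1.12·[0.6000·0.0000 + 0.4000·6.1000] = 2.1786; exercise value = 0.0000 ≤ continuation, so V_u = 2.1786
Node d (S = 38.5): continuation = 1/1.12·[0.6000·6.1000 + 0.4000·33.0500] = 15.0714; exercise value = 21.5000 > continuation, so V_d = 21.5000 (exercise)
Node 0 (S = 55): continuation = 1/1.12·[0.6000·2.1786 + 0.4000·21.5000] = 8.8457; exercise value = 5.0000 ≤ continuation, so V_0 = 8.8457

8.85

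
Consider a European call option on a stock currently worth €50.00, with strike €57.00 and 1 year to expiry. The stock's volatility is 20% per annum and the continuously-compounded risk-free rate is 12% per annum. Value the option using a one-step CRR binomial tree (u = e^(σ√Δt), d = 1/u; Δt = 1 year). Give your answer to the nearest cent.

CRR parameters: u = e^(σ√Δt) = e^(0.2·√1) = 1.2214, d = 1/u = 0.8187
Per-period rate: rΔt = 0.12·1 = 0.12, so R = e^0.12 = 1.1275
Risk-neutral probability p = (e^0.12 − 0.8187)/(1.2214 − 0.8187) = 0.3088/0.4027 = 0.7668
Terminal stock prices: S_u = 61.07, S_d = 40.94
Terminal payoffs (S − K): max(4.07, 0) = 4.07, max(-16.06, 0) = 0
Node 0 (S = 50): V_0 = e^(−0.12)·[0.7668·4.0701 + 0.2332·0.0000] = 2.7680

€2.77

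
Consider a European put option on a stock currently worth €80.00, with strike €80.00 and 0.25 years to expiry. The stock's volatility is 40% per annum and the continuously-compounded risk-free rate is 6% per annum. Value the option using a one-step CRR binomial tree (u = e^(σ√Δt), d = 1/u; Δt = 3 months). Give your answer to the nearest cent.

€7.32

CRR parameters: u = e^(σ√Δt) = e^(0.4·√0.25) = 1.2214, d = 1/u = 0.8187
Per-period rate: rΔt = 0.06·0.25 = 0.015, so R = e^0.015 = 1.0151
Risk-neutral probability p = (e^0.015 − 0.8187)/(1.2214 − 0.8187) = 0.1964/0.4027 = 0.4877
Terminal stock prices: S_u = 97.71, S_d = 65.5
Terminal payoffs (K − S): max(-17.71, 0) = 0, max(14.5, 0) = 14.5
Node 0 (S = 80): V_0 = e^(−0.015)·[0.4877·0.0000 + 0.5123·14.5015] = 7.3186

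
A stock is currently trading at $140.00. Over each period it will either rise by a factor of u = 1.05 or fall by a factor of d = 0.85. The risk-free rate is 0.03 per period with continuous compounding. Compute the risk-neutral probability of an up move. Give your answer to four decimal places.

Risk-neutral probability p = (e^0.03 − 0.85)/(1.05 − 0.85) = 0.1805/0.2000 = 0.9023

p = 0.9023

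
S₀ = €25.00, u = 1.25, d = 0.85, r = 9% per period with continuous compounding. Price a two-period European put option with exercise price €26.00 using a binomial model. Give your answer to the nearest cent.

Risk-neutral probability p = (e^0.09 − 0.85)/(1.25 − 0.85) = 0.2442/0.4000 = 0.6104
Terminal stock prices: S_uu = 39.06, S_ud = 26.56, S_dd = 18.06
Terminal payoffs (K − S): max(-13.06, 0) = 0, max(-0.5625, 0) = 0, max(7.938, 0) = 7.938
Node u (S = 31.25): V_u = e^(−0.09)·[0.6104·0.0000 + 0.3896·0.0000] = 0.0000
Node d (S = 21.25): V_d = e^(−0.09)·[0.6104·0.0000 + 0.3896·7.9375] = 2.8260
Node 0 (S = 25): V_0 = e^(−0.09)·[0.6104·0.0000 + 0.3896·2.8260] = 1.0062

€1.01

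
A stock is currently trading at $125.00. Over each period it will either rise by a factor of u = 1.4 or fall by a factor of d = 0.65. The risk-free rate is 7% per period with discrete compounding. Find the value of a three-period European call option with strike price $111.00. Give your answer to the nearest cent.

$49.56

Risk-neutral probability p = (1 + 0.07 − 0.65)/(1.4 − 0.65) = 0.4200/0.7500 = 0.5600
Terminal stock prices: S_uuu = 343, S_uud = 159.2, S_udd = 73.94, S_ddd = 34.33
Terminal payoffs (S − K): max(232, 0) = 232, max(48.25, 0) = 48.25, max(-37.06, 0) = 0, max(-76.67, 0) = 0
Node uu (S = 245): V_uu = 1/1.07·[0.5600·232.0000 + 0.4400·48.2500] = 141.2617
Node ud (S = 113.8): V_ud = 1/1.07·[0.5600·48.2500 + 0.4400·0.0000] = 25.2523
Node dd (S = 52.81): V_dd = 1/1.07·[0.5600·0.0000 + 0.4400·0.0000] = 0.0000
Node u (S = 175): V_u = 1/1.07·[0.5600·141.2617 + 0.4400·25.2523] = 84.3155
Node d (S = 81.25): V_d = 1/1.07·[0.5600·25.2523 + 0.4400·0.0000] = 13.2162
Node 0 (S = 125): V_0 = 1/1.07·[0.5600·84.3155 + 0.4400·13.2162] = 49.5624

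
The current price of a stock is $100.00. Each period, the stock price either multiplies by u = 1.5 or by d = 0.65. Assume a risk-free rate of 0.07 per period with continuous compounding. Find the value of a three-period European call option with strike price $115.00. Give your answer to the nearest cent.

$31.59

Risk-neutral probability p = (e^0.07 − 0.65)/(1.5 − 0.65) = 0.4225/0.8500 = 0.4971
Terminal stock prices: S_uuu = 337.5, S_uud = 146.2, S_udd = 63.38, S_ddd = 27.46
Terminal payoffs (S − K): max(222.5, 0) = 222.5, max(31.25, 0) = 31.25, max(-51.62, 0) = 0, max(-87.54, 0) = 0
Node uu (S = 225): V_uu = e^(−0.07)·[0.4971·222.5000 + 0.5029·31.2500] = 117.7747
Node ud (S = 97.5): V_ud = e^(−0.07)·[0.4971·31.2500 + 0.5029·0.0000] = 14.4832
Node dd (S = 42.25): V_dd = e^(−0.07)·[0.4971·0.0000 + 0.5029·0.0000] = 0.0000
Node u (S = 150): V_u = e^(−0.07)·[0.4971·117.7747 + 0.5029·14.4832] = 61.3759
Node d (S = 65): V_d = e^(−0.07)·[0.4971·14.4832 + 0.5029·0.0000] = 6.7125
Node 0 (S = 100): V_0 = e^(−0.07)·[0.4971·61.3759 + 0.5029·6.7125] = 31.5932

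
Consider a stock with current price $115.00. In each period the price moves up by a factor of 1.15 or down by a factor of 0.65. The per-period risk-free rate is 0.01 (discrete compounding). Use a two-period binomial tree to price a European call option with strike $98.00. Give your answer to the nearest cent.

$27.49

Risk-neutral probability p = (1 + 0.01 − 0.65)/(1.15 − 0.65) = 0.3600/0.5000 = 0.7200
Terminal stock prices: S_uu = 152.1, S_ud = 85.96, S_dd = 48.59
Terminal payoffs (S − K): max(54.09, 0) = 54.09, max(-12.04, 0) = 0, max(-49.41, 0) = 0
Node u (S = 132.2): V_u = 1/1.01·[0.7200·54.0875 + 0.2800·0.0000] = 38.5574
Node d (S = 74.75): V_d = 1/1.01·[0.7200·0.0000 + 0.2800·0.0000] = 0.0000
Node 0 (S = 115): V_0 = 1/1.01·[0.7200·38.5574 + 0.2800·0.0000] = 27.4865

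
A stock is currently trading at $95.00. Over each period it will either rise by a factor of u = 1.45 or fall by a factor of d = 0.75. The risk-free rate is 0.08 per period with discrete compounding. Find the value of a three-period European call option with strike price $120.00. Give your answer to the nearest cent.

$22.45

Risk-neutral probability p = (1 + 0.08 − 0.75)/(1.45 − 0.75) = 0.3300/0.7000 = 0.4714
Terminal stock prices: S_uuu = 289.6, S_uud = 149.8, S_udd = 77.48, S_ddd = 40.08
Terminal payoffs (S − K): max(169.6, 0) = 169.6, max(29.8, 0) = 29.8, max(-42.52, 0) = 0, max(-79.92, 0) = 0
Node uu (S = 199.7): V_uu = 1/1.08·[0.4714·169.6194 + 0.5286·29.8031] = 88.6264
Node ud (S = 103.3): V_ud = 1/1.08·[0.4714·29.8031 + 0.5286·0.0000] = 13.0093
Node dd (S = 53.44): V_dd = 1/1.08·[0.4714·0.0000 + 0.5286·0.0000] = 0.0000
Node u (S = 137.8): V_u = 1/1.08·[0.4714·88.6264 + 0.5286·13.0093] = 45.0531
Node d (S = 71.25): V_d = 1/1.08·[0.4714·13.0093 + 0.5286·0.0000] = 5.6787
Node 0 (S = 95): V_0 = 1/1.08·[0.4714·45.0531 + 0.5286·5.6787] = 22.4453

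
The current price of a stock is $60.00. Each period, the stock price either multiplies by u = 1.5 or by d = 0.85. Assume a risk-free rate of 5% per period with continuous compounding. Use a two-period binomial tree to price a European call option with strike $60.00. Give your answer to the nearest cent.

Risk-neutral probability p = (e^0.05 − 0.85)/(1.5 − 0.85) = 0.2013/0.6500 = 0.3096
Terminal stock prices: S_uu = 135, S_ud = 76.5, S_dd = 43.35
Terminal payoffs (S − K): max(75, 0) = 75, max(16.5, 0) = 16.5, max(-16.65, 0) = 0
Node u (S = 90): V_u = e^(−0.05)·[0.3096·75.0000 + 0.6904·16.5000] = 32.9262
Node d (S = 51): V_d = e^(−0.05)·[0.3096·16.5000 + 0.6904·0.0000] = 4.8600
Node 0 (S = 60): V_0 = e^(−0.05)·[0.3096·32.9262 + 0.6904·4.8600] = 12.8898

$12.89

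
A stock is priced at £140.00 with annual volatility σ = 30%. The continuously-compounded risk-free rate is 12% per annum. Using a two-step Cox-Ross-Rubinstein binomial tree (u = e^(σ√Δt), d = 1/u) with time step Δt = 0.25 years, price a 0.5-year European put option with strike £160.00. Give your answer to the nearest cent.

CRR parameters: u = e^(σ√Δt) = e^(0.3·√0.25) = 1.1618, d = 1/u = 0.8607
Per-period rate: rΔt = 0.12·0.25 = 0.03, so R = e^0.03 = 1.0305
Risk-neutral probability p = (e^0.03 − 0.8607)/(1.1618 − 0.8607) = 0.1697/0.3011 = 0.5637
Terminal stock prices: S_uu = 189, S_ud = 140, S_dd = 103.7
Terminal payoffs (K − S): max(-28.98, 0) = 0, max(20, 0) = 20, max(56.29, 0) = 56.29
Node u (S = 162.7): V_u = e^(−0.03)·[0.5637·0.0000 + 0.4363·20.0000] = 8.4680
Node d (S = 120.5): V_d = e^(−0.03)·[0.5637·20.0000 + 0.4363·56.2854] = 34.7722
Node 0 (S = 140): V_0 = e^(−0.03)·[0.5637·8.4680 + 0.4363·34.7722] = 19.3549

£19.35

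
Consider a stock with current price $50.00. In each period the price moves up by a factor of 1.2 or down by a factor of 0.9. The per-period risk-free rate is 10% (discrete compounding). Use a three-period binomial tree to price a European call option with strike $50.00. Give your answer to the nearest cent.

$13.05

Risk-neutral probability p = (1 + 0.1 − 0.9)/(1.2 − 0.9) = 0.2000/0.3000 = 0.6667
Terminal stock prices: S_uuu = 86.4, S_uud = 64.8, S_udd = 48.6, S_ddd = 36.45
Terminal payoffs (S − K): max(36.4, 0) = 36.4, max(14.8, 0) = 14.8, max(-1.4, 0) = 0, max(-13.55, 0) = 0
Node uu (S = 72): V_uu = 1/1.1·[0.6667·36.4000 + 0.3333·14.8000] = 26.5455
Node ud (S = 54): V_ud = 1/1.1·[0.6667·14.8000 + 0.3333·0.0000] = 8.9697
Node dd (S = 40.5): V_dd = 1/1.1·[0.6667·0.0000 + 0.3333·0.0000] = 0.0000
Node u (S = 60): V_u = 1/1.1·[0.6667·26.5455 + 0.3333·8.9697] = 18.8062
Node d (S = 45): V_d = 1/1.1·[0.6667·8.9697 + 0.3333·0.0000] = 5.4362
Node 0 (S = 50): V_0 = 1/1.1·[0.6667·18.8062 + 0.3333·5.4362] = 13.0451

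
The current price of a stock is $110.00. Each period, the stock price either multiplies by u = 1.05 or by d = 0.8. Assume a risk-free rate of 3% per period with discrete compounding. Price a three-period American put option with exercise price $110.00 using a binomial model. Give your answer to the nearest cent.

$3.73

Risk-neutral probability p = (1 + 0.03 − 0.8)/(1.05 − 0.8) = 0.2300/0.2500 = 0.9200
Terminal stock prices: S_uuu = 127.3, S_uud = 97.02, S_udd = 73.92, S_ddd = 56.32
Terminal payoffs (K − S): max(-17.34, 0) = 0, max(12.98, 0) = 12.98, max(36.08, 0) = 36.08, max(53.68, 0) = 53.68
Node uu (S = 121.3): continuation = 1/1.03·[0.9200·0.0000 + 0.0800·12.9800] = 1.0082; exercise value = 0.0000 ≤ continuation, so V_uu = 1.0082
Node ud (S = 92.4): continuation = 1/1.03·[0.9200·12.9800 + 0.0800·36.0800] = 14.3961; exercise value = 17.6000 > continuation, so V_ud = 17.6000 (exercise)
Node dd (S = 70.4): continuation = 1/1.03·[0.9200·36.0800 + 0.0800·53.6800] = 36.3961; exercise value = 39.6000 > continuation, so V_dd = 39.6000 (exercise)
Node u (S = 115.5): continuation = 1/1.03·[0.9200·1.0082 + 0.0800·17.6000] = 2.2675; exercise value = 0.0000 ≤ continuation, so V_u = 2.2675
Node d (S = 88): continuation = 1/1.03·[0.9200·17.6000 + 0.0800·39.6000] = 18.7961; exercise value = 22.0000 > continuation, so V_d = 22.0000 (exercise)
Node 0 (S = 110): continuation = 1/1.03·[0.9200·2.2675 + 0.0800·22.0000] = 3.7341; exercise value = 0.0000 ≤ continuation, so V_0 = 3.7341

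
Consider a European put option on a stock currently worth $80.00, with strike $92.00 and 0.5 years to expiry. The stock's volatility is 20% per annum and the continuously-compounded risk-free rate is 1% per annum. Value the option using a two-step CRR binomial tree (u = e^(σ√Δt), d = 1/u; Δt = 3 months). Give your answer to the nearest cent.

CRR parameters: u = e^(σ√Δt) = e^(0.2·√0.25) = 1.1052, d = 1/u = 0.9048
Per-period rate: rΔt = 0.01·0.25 = 0.0025, so R = e^0.0025 = 1.0025
Risk-neutral probability p = (e^0.0025 − 0.9048)/(1.1052 − 0.9048) = 0.0977/0.2003 = 0.4875
Terminal stock prices: S_uu = 97.71, S_ud = 80, S_dd = 65.5
Terminal payoffs (K − S): max(-5.712, 0) = 0, max(12, 0) = 12, max(26.5, 0) = 26.5
Node u (S = 88.41): V_u = e^(−0.0025)·[0.4875·0.0000 + 0.5125·12.0000] = 6.1345
Node d (S = 72.39): V_d = e^(−0.0025)·[0.4875·12.0000 + 0.5125·26.5015] = 19.3833
Node 0 (S = 80): V_0 = e^(−0.0025)·[0.4875·6.1345 + 0.5125·19.3833] = 12.8920

$12.89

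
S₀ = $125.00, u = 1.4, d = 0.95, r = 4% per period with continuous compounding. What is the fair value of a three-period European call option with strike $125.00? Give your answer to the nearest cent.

$22.18

Risk-neutral probability p = (e^0.04 − 0.95)/(1.4 − 0.95) = 0.0908/0.4500 = 0.2018
Terminal stock prices: S_uuu = 343, S_uud = 232.7, S_udd = 157.9, S_ddd = 107.2
Terminal payoffs (S − K): max(218, 0) = 218, max(107.7, 0) = 107.7, max(32.94, 0) = 32.94, max(-17.83, 0) = 0
Node uu (S = 245): V_uu = e^(−0.04)·[0.2018·218.0000 + 0.7982·107.7500] = 124.9013
Node ud (S = 166.2): V_ud = e^(−0.04)·[0.2018·107.7500 + 0.7982·32.9375] = 46.1513
Node dd (S = 112.8): V_dd = e^(−0.04)·[0.2018·32.9375 + 0.7982·0.0000] = 6.3862
Node u (S = 175): V_u = e^(−0.04)·[0.2018·124.9013 + 0.7982·46.1513] = 59.6105
Node d (S = 118.8): V_d = e^(−0.04)·[0.2018·46.1513 + 0.7982·6.3862] = 13.8458
Node 0 (S = 125): V_0 = e^(−0.04)·[0.2018·59.6105 + 0.7982·13.8458] = 22.1762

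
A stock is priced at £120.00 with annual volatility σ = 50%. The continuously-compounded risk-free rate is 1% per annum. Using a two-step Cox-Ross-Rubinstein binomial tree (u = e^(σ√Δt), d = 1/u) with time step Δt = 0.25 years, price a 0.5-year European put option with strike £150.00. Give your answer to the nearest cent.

CRR parameters: u = e^(σ√Δt) = e^(0.5·√0.25) = 1.2840, d = 1/u = 0.7788
Per-period rate: rΔt = 0.01·0.25 = 0.0025, so R = e^0.0025 = 1.0025
Risk-neutral probability p = (e^0.0025 − 0.7788)/(1.2840 − 0.7788) = 0.2237/0.5052 = 0.4428
Terminal stock prices: S_uu = 197.8, S_ud = 120, S_dd = 72.78
Terminal payoffs (K − S): max(-47.85, 0) = 0, max(30, 0) = 30, max(77.22, 0) = 77.22
Node u (S = 154.1): V_u = e^(−0.0025)·[0.4428·0.0000 + 0.5572·30.0000] = 16.6749
Node d (S = 93.46): V_d = e^(−0.0025)·[0.4428·30.0000 + 0.5572·77.2163] = 56.1694
Node 0 (S = 120): V_0 = e^(−0.0025)·[0.4428·16.6749 + 0.5572·56.1694] = 38.5855

£38.59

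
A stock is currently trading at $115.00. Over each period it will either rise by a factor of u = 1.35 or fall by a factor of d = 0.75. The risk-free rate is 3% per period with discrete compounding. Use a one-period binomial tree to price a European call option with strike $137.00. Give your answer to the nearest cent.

$8.27

Risk-neutral probability p = (1 + 0.03 − 0.75)/(1.35 − 0.75) = 0.2800/0.6000 = 0.4667
Terminal stock prices: S_u = 155.2, S_d = 86.25
Terminal payoffs (S − K): max(18.25, 0) = 18.25, max(-50.75, 0) = 0
Node 0 (S = 115): V_0 = 1/1.03·[0.4667·18.2500 + 0.5333·0.0000] = 8.2686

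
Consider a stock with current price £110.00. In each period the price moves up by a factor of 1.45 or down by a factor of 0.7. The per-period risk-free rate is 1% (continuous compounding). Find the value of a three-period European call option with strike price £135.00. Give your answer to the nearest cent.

£21.59

Risk-neutral probability p = (e^0.01 − 0.7)/(1.45 − 0.7) = 0.3101/0.7500 = 0.4134
Terminal stock prices: S_uuu = 335.3, S_uud = 161.9, S_udd = 78.15, S_ddd = 37.73
Terminal payoffs (S − K): max(200.3, 0) = 200.3, max(26.89, 0) = 26.89, max(-56.85, 0) = 0, max(-97.27, 0) = 0
Node uu (S = 231.3): V_uu = e^(−0.01)·[0.4134·200.3487 + 0.5866·26.8925] = 97.6183
Node ud (S = 111.6): V_ud = e^(−0.01)·[0.4134·26.8925 + 0.5866·0.0000] = 11.0067
Node dd (S = 53.9): V_dd = e^(−0.01)·[0.4134·0.0000 + 0.5866·0.0000] = 0.0000
Node u (S = 159.5): V_u = e^(−0.01)·[0.4134·97.6183 + 0.5866·11.0067] = 46.3462
Node d (S = 77): V_d = e^(−0.01)·[0.4134·11.0067 + 0.5866·0.0000] = 4.5049
Node 0 (S = 110): V_0 = e^(−0.01)·[0.4134·46.3462 + 0.5866·4.5049] = 21.5852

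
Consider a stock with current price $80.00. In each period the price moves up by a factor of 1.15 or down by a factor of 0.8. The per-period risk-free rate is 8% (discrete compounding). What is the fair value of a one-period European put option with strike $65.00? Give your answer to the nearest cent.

$0.19

Risk-neutral probability p = (1 + 0.08 − 0.8)/(1.15 − 0.8) = 0.2800/0.3500 = 0.8000
Terminal stock prices: S_u = 92, S_d = 64
Terminal payoffs (K − S): max(-27, 0) = 0, max(1, 0) = 1
Node 0 (S = 80): V_0 = 1/1.08·[0.8000·0.0000 + 0.2000·1.0000] = 0.1852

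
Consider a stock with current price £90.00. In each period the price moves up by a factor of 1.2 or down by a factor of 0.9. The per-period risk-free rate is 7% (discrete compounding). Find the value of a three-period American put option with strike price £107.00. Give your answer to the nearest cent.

Risk-neutral probability p = (1 + 0.07 − 0.9)/(1.2 − 0.9) = 0.1700/0.3000 = 0.5667
Terminal stock prices: S_uuu = 155.5, S_uud = 116.6, S_udd = 87.48, S_ddd = 65.61
Terminal payoffs (K − S): max(-48.52, 0) = 0, max(-9.64, 0) = 0, max(19.52, 0) = 19.52, max(41.39, 0) = 41.39
Node uu (S = 129.6): continuation = 1/1.07·[0.5667·0.0000 + 0.4333·0.0000] = 0.0000; exercise value = 0.0000 ≤ continuation, so V_uu = 0.0000
Node ud (S = 97.2): continuation = 1/1.07·[0.5667·0.0000 + 0.4333·19.5200] = 7.9053; exercise value = 9.8000 > continuation, so V_ud = 9.8000 (exercise)
Node dd (S = 72.9): continuation = 1/1.07·[0.5667·19.5200 + 0.4333·41.3900] = 27.1000; exercise value = 34.1000 > continuation, so V_dd = 34.1000 (exercise)
Node u (S = 108): continuation = 1/1.07·[0.5667·0.0000 + 0.4333·9.8000] = 3.9688; exercise value = 0.0000 ≤ continuation, so V_u = 3.9688
Node d (S = 81): continuation = 1/1.07·[0.5667·9.8000 + 0.4333·34.1000] = 19.0000; exercise value = 26.0000 > continuation, so V_d = 26.0000 (exercise)
Node 0 (S = 90): continuation = 1/1.07·[0.5667·3.9688 + 0.4333·26.0000] = 12.6315; exercise value = 17.0000 > continuation, so V_0 = 17.0000 (exercise)

£17.00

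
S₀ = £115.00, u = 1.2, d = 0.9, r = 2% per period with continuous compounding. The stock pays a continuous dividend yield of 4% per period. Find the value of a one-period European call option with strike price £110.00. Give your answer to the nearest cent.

Per-period risk-free factor R = e^0.02 = 1.0202; dividend-adjusted growth = e^(0.02−0.04) = 0.9802.
Risk-neutral probability p = (0.9802 − 0.9)/(1.2 − 0.9) = 0.0802/0.3000 = 0.2673
Terminal stock prices: S_u = 138, S_d = 103.5
Terminal payoffs (S − K): max(28, 0) = 28, max(-6.5, 0) = 0
Node 0 (S = 115): V_0 = e^(−0.02)·[0.2673·28.0000 + 0.7327·0.0000] = 7.3370

£7.34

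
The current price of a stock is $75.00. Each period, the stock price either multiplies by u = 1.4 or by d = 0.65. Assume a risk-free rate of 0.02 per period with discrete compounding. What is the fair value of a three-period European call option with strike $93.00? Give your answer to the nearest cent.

$13.65

Risk-neutral probability p = (1 + 0.02 − 0.65)/(1.4 − 0.65) = 0.3700/0.7500 = 0.4933
Terminal stock prices: S_uuu = 205.8, S_uud = 95.55, S_udd = 44.36, S_ddd = 20.6
Terminal payoffs (S − K): max(112.8, 0) = 112.8, max(2.55, 0) = 2.55, max(-48.64, 0) = 0, max(-72.4, 0) = 0
Node uu (S = 147): V_uu = 1/1.02·[0.4933·112.8000 + 0.5067·2.5500] = 55.8235
Node ud (S = 68.25): V_ud = 1/1.02·[0.4933·2.5500 + 0.5067·0.0000] = 1.2333
Node dd (S = 31.69): V_dd = 1/1.02·[0.4933·0.0000 + 0.5067·0.0000] = 0.0000
Node u (S = 105): V_u = 1/1.02·[0.4933·55.8235 + 0.5067·1.2333] = 27.6123
Node d (S = 48.75): V_d = 1/1.02·[0.4933·1.2333 + 0.5067·0.0000] = 0.5965
Node 0 (S = 75): V_0 = 1/1.02·[0.4933·27.6123 + 0.5067·0.5965] = 13.6513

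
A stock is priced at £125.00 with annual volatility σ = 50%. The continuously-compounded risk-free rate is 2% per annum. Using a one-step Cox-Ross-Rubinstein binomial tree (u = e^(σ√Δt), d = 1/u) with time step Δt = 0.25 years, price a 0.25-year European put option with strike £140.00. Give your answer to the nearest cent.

£23.44

CRR parameters: u = e^(σ√Δt) = e^(0.5·√0.25) = 1.2840, d = 1/u = 0.7788
Per-period rate: rΔt = 0.02·0.25 = 0.005, so R = e^0.005 = 1.0050
Risk-neutral probability p = (e^0.005 − 0.7788)/(1.2840 − 0.7788) = 0.2262/0.5052 = 0.4477
Terminal stock prices: S_u = 160.5, S_d = 97.35
Terminal payoffs (K − S): max(-20.5, 0) = 0, max(42.65, 0) = 42.65
Node 0 (S = 125): V_0 = e^(−0.005)·[0.4477·0.0000 + 0.5523·42.6499] = 23.4362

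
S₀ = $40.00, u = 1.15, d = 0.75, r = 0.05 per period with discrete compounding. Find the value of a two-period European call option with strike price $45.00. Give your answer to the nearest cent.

Risk-neutral probability p = (1 + 0.05 − 0.75)/(1.15 − 0.75) = 0.3000/0.4000 = 0.7500
Terminal stock prices: S_uu = 52.9, S_ud = 34.5, S_dd = 22.5
Terminal payoffs (S − K): max(7.9, 0) = 7.9, max(-10.5, 0) = 0, max(-22.5, 0) = 0
Node u (S = 46): V_u = 1/1.05·[0.7500·7.9000 + 0.2500·0.0000] = 5.6429
Node d (S = 30): V_d = 1/1.05·[0.7500·0.0000 + 0.2500·0.0000] = 0.0000
Node 0 (S = 40): V_0 = 1/1.05·[0.7500·5.6429 + 0.2500·0.0000] = 4.0306

$4.03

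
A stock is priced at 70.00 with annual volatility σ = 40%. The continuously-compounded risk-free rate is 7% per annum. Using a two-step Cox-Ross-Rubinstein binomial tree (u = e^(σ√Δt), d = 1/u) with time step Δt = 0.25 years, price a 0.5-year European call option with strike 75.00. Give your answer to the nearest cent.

CRR parameters: u = e^(σ√Δt) = e^(0.4·√0.25) = 1.2214, d = 1/u = 0.8187
Per-period rate: rΔt = 0.07·0.25 = 0.0175, so R = e^0.0175 = 1.0177
Risk-neutral probability p = (e^0.0175 − 0.8187)/(1.2214 − 0.8187) = 0.1989/0.4027 = 0.4940
Terminal stock prices: S_uu = 104.4, S_ud = 70, S_dd = 46.92
Terminal payoffs (S − K): max(29.43, 0) = 29.43, max(-5, 0) = 0, max(-28.08, 0) = 0
Node u (S = 85.5): V_u = e^(−0.0175)·[0.4940·29.4277 + 0.5060·0.0000] = 14.2853
Node d (S = 57.31): V_d = e^(−0.0175)·[0.4940·0.0000 + 0.5060·0.0000] = 0.0000
Node 0 (S = 70): V_0 = e^(−0.0175)·[0.4940·14.2853 + 0.5060·0.0000] = 6.9347

6.93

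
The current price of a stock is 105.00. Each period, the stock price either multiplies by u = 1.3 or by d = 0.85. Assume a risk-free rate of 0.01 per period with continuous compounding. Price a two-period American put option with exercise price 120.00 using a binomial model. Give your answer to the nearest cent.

20.51

Risk-neutral probability p = (e^0.01 − 0.85)/(1.3 − 0.85) = 0.1601/0.4500 = 0.3557
Terminal stock prices: S_uu = 177.5, S_ud = 116, S_dd = 75.86
Terminal payoffs (K − S): max(-57.45, 0) = 0, max(3.975, 0) = 3.975, max(44.14, 0) = 44.14
Node u (S = 136.5): continuation = e^(−0.01)·[0.3557·0.0000 + 0.6443·3.9750] = 2.5357; exercise value = 0.0000 ≤ continuation, so V_u = 2.5357
Node d (S = 89.25): continuation = e^(−0.01)·[0.3557·3.9750 + 0.6443·44.1375] = 29.5560; exercise value = 30.7500 > continuation, so V_d = 30.7500 (exercise)
Node 0 (S = 105): continuation = e^(−0.01)·[0.3557·2.5357 + 0.6443·30.7500] = 20.5090; exercise value = 15.0000 ≤ continuation, so V_0 = 20.5090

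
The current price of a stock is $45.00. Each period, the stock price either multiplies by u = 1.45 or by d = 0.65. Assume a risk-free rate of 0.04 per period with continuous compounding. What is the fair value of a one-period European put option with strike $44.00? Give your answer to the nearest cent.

$7.25

Risk-neutral probability p = (e^0.04 − 0.65)/(1.45 − 0.65) = 0.3908/0.8000 = 0.4885
Terminal stock prices: S_u = 65.25, S_d = 29.25
Terminal payoffs (K − S): max(-21.25, 0) = 0, max(14.75, 0) = 14.75
Node 0 (S = 45): V_0 = e^(−0.04)·[0.4885·0.0000 + 0.5115·14.7500] = 7.2486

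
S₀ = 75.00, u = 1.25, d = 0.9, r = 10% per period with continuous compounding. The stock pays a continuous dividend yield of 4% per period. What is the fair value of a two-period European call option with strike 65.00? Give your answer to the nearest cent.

17.02

Per-period risk-free factor R = e^0.1 = 1.1052; dividend-adjusted growth = e^(0.1−0.04) = 1.0618.
Risk-neutral probability p = (1.0618 − 0.9)/(1.25 − 0.9) = 0.1618/0.3500 = 0.4624
Terminal stock prices: S_uu = 117.2, S_ud = 84.38, S_dd = 60.75
Terminal payoffs (S − K): max(52.19, 0) = 52.19, max(19.38, 0) = 19.38, max(-4.25, 0) = 0
Node u (S = 93.75): V_u = e^(−0.1)·[0.4624·52.1875 + 0.5376·19.3750] = 31.2596
Node d (S = 67.5): V_d = e^(−0.1)·[0.4624·19.3750 + 0.5376·0.0000] = 8.1063
Node 0 (S = 75): V_0 = e^(−0.1)·[0.4624·31.2596 + 0.5376·8.1063] = 17.0219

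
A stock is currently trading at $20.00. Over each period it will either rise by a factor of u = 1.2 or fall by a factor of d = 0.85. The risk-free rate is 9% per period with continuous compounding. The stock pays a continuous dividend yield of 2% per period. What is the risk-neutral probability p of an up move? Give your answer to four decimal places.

Per-period risk-free factor R = e^0.09 = 1.0942; dividend-adjusted growth = e^(0.09−0.02) = 1.0725.
Risk-neutral probability p = (1.0725 − 0.85)/(1.2 − 0.85) = 0.2225/0.3500 = 0.6357

p = 0.6357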